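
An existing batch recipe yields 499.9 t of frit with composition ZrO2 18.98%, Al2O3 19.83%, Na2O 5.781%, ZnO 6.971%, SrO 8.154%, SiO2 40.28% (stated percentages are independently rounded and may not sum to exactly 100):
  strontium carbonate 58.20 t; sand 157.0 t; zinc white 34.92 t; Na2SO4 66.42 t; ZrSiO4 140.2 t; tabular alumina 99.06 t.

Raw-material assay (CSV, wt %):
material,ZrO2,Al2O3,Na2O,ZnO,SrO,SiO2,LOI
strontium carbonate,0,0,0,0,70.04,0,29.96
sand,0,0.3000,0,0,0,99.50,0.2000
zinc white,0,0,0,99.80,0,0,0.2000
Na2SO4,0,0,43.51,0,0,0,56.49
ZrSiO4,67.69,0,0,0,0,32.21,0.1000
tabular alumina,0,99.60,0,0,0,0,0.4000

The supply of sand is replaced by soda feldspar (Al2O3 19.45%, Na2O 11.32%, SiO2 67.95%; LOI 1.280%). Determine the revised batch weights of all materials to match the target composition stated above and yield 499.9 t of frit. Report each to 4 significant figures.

Revised batch per 499.9 t frit:
  strontium carbonate: 58.20 t
  soda feldspar: 229.9 t
  zinc white: 34.92 t
  Na2SO4: 6.609 t
  ZrSiO4: 140.2 t
  tabular alumina: 54.63 t
Total batch = 524.5 t; LOI loss = 24.54 t

Working values are printed (rounded to 4 significant figures) when written out. Each numeric step maintains full float precision in every operation. A single rounding produces every reported value. Derived quantities are rebuilt using the weight values per 499.9 t of glass at full float precision (the six compositions, ignition loss, yield, glass mass, the totals), as they appear in the problem or answer text.
Oxide-by-oxide targets in 499.9 t frit:
  ZrO2: 18.98% × 499.9 = 94.88 t
  Al2O3: 19.83% × 499.9 = 99.13 t
  Na2O: 5.781% × 499.9 = 28.90 t
  ZnO: 6.971% × 499.9 = 34.85 t
  SrO: 8.154% × 499.9 = 40.76 t
  SiO2: 40.28% × 499.9 = 201.4 t
Balance tally, oxide-wise, with the batch weights as given, relative to the basis at hand (every target is met by its sum up to rounding of the answer):
  ZrO2: 140.2·0.6769 = 94.90 t (target 94.88 t)
  Al2O3: 229.9·0.1945 + 54.63·0.9960 = 99.13 t (target 99.13 t)
  Na2O: 229.9·0.1132 + 6.609·0.4351 = 28.90 t (target 28.90 t)
  ZnO: 34.92·0.9980 = 34.85 t (target 34.85 t)
  SrO: 58.20·0.7004 = 40.76 t (target 40.76 t)
  SiO2: 229.9·0.6795 + 140.2·0.3221 = 201.4 t (target 201.4 t)
Glass mass check: net batch after ignition = 499.9 t (summing oxide targets gives 499.9 t; stated basis 499.9 t — any gap is answer rounding).
Summing the batch: Σ batch = 524.5 t; LOI loss = Σ batch·LOI = 24.54 t; the yield ratio, glass ÷ batch: 95.32%.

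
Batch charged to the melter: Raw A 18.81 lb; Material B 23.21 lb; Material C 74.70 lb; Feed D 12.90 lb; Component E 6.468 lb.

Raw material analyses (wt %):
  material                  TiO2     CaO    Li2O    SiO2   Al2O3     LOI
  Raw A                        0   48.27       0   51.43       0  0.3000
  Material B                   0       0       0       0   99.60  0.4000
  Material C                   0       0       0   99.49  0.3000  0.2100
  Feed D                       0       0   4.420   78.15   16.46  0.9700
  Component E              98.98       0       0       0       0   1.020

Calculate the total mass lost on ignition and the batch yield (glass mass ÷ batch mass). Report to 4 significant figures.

In-progress results are displayed rounded to four significant digits between the steps; the whole derivation holds exact precision from start to finish; each reported value receives exactly one rounding — the derived quantities are recomputed from the weighed amounts per 135.6 lb of glass at full precision (ignition loss, the five compositions, the yield, the totals, glass mass), as given in question or answer.
Per-material ignition loss:
  Raw A: 18.81 × 0.003000 = 0.05643 lb
  Material B: 23.21 × 0.004000 = 0.09284 lb
  Material C: 74.70 × 0.002100 = 0.1569 lb
  Feed D: 12.90 × 0.009700 = 0.1251 lb
  Component E: 6.468 × 0.01020 = 0.06597 lb
Total LOI = 0.4972 lb
Glass = batch − LOI = 136.1 − 0.4972 = 135.6 lb

LOI loss = 0.4972 lb; glass = 135.6 lb; yield = 99.63%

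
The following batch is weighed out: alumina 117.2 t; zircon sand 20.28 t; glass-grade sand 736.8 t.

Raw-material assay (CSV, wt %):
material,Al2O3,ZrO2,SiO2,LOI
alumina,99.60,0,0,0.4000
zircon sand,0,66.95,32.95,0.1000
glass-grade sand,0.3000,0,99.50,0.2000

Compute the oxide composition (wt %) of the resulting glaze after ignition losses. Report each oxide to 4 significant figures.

Glass mass = 872.3 t (batch 874.3 − LOI 1.963).
Composition: Al2O3 13.64%, ZrO2 1.556%, SiO2 84.81%

All internal work holds exact precision in all steps; rounding to four significant digits governs each in-between result as shown. Every reported figure is rounded a single time — all derived quantities (ignition loss, the three compositions, net glass mass, the yield, totals) are re-derived in exact precision starting from the weights per 872.3 t of glass, as they appear in either problem or answer.
What the batch supplies per oxide:
  Al2O3: 117.2·0.9960 + 736.8·0.003000 = 118.9 t
  ZrO2: 20.28·0.6695 = 13.58 t
  SiO2: 20.28·0.3295 + 736.8·0.9950 = 739.8 t
LOI: 117.2·0.004000 + 20.28·0.001000 + 736.8·0.002000 = 1.963 t
Net of LOI, the glass mass = 874.3 − 1.963 = 872.3 t (consistent with Σ oxide mass)
wt % = oxide mass / glass mass × 100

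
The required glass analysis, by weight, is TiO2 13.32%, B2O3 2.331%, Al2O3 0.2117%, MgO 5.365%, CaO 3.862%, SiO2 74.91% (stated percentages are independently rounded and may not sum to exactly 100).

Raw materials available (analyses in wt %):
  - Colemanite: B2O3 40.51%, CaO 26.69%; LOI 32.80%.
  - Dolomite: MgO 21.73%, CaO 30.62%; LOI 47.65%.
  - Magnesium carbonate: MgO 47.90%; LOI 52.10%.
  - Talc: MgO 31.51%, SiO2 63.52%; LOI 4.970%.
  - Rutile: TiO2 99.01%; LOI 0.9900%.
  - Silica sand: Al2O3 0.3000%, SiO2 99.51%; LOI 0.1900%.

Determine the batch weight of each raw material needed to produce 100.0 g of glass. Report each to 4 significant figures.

Rounding to four significant digits extends to each mid-chain value as displayed — the working math carries full float precision in every operation; each reported figure undergoes a single rounding; all derived quantities (totals, glass mass, LOI, six oxide percentages, yield) are carried from the batch weights for 100.0 g of glass in full precision, as given in the problem or the answer.
The oxide mass targets at 100.0 g glass:
  TiO2: 13.32% × 100.0 = 13.32 g
  B2O3: 2.331% × 100.0 = 2.331 g
  Al2O3: 0.2117% × 100.0 = 0.2117 g
  MgO: 5.365% × 100.0 = 5.365 g
  CaO: 3.862% × 100.0 = 3.862 g
  SiO2: 74.91% × 100.0 = 74.91 g
Oxide-by-oxide audit working from each reported weight, on the stated basis (sums match the target masses given rounding of the digits):
  TiO2: 13.45·0.9901 = 13.32 g (target 13.32 g)
  B2O3: 5.754·0.4051 = 2.331 g (target 2.331 g)
  Al2O3: 70.57·0.003000 = 0.2117 g (target 0.2117 g)
  MgO: 7.597·0.2173 + 2.898·0.4790 + 7.382·0.3151 = 5.365 g (target 5.365 g)
  CaO: 5.754·0.2669 + 7.597·0.3062 = 3.862 g (target 3.862 g)
  SiO2: 7.382·0.6352 + 70.57·0.9951 = 74.91 g (target 74.91 g)
Glass-mass closure: total batch − LOI = 100.0 g (the targets, summed, come to 100.0 g; the stated basis being 100.0 g — gaps are rounding artifacts).
Batch total: Σ batch = 107.7 g; LOI removed, Σ of batch·LOI: 7.651 g; yield: glass divided by total = 92.89%.

Batch per 100.0 g glass:
  Colemanite: 5.754 g
  Dolomite: 7.597 g
  Magnesium carbonate: 2.898 g
  Talc: 7.382 g
  Rutile: 13.45 g
  Silica sand: 70.57 g
Total batch = 107.7 g; LOI loss = 7.651 g; yield = 92.89%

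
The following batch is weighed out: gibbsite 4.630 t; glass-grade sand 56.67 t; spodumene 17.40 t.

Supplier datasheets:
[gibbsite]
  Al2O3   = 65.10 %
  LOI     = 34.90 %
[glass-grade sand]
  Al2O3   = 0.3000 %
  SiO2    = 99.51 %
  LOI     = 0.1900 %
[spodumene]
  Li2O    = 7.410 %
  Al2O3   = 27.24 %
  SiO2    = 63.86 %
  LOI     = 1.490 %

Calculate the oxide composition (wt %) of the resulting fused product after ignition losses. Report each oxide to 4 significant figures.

Glass mass = 76.72 t (batch 78.70 − LOI 1.983).
Composition: Li2O 1.681%, Al2O3 10.33%, SiO2 87.99%

Working values are printed with 4-significant-digit rounding between the steps. The whole derivation carries exact precision all the way through — each reported result takes exactly one rounding — derived quantities, which include the yield, the totals, ignition loss, glass mass, the three compositions, are recomputed at full precision, precisely as stated by the question or the answer, from the batch weights at 76.72 t of glass.
Mass of each oxide from the mix:
  Li2O: 17.40·0.07410 = 1.289 t
  Al2O3: 4.630·0.6510 + 56.67·0.003000 + 17.40·0.2724 = 7.924 t
  SiO2: 56.67·0.9951 + 17.40·0.6386 = 67.50 t
LOI: 4.630·0.3490 + 56.67·0.001900 + 17.40·0.01490 = 1.983 t
Resulting glass, batch − LOI: 78.70 − 1.983 = 76.72 t (the oxide masses sum to this)
percent share: oxide ÷ glass, ×100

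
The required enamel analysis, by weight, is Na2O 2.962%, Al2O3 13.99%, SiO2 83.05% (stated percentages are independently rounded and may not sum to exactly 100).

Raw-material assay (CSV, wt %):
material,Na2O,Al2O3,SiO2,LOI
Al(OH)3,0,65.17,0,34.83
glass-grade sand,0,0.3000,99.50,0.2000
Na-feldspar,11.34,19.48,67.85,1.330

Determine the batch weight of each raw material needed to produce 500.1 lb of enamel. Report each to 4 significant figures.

Batch per 500.1 lb enamel:
  Al(OH)3: 66.80 lb
  glass-grade sand: 328.3 lb
  Na-feldspar: 130.6 lb
Total batch = 525.7 lb; LOI loss = 25.66 lb; yield = 95.12%

The whole derivation holds full precision in all steps. Working values are shown rounded to four significant figures on the page — a single rounding produces every reported number — all derived quantities are rebuilt in full precision (ignition loss, the yield, the three compositions, totals, net glass mass) using the weight values at 500.1 lb of glass, as given in either problem or answer.
Oxide mass targets, per 500.1 lb enamel:
  Na2O: 2.962% × 500.1 = 14.81 lb
  Al2O3: 13.99% × 500.1 = 69.96 lb
  SiO2: 83.05% × 500.1 = 415.3 lb
Mass-balance tally per oxide with the batch weights as given, under the basis named above (sums match the target masses within answer rounding):
  Na2O: 130.6·0.1134 = 14.81 lb (target 14.81 lb)
  Al2O3: 66.80·0.6517 + 328.3·0.003000 + 130.6·0.1948 = 69.96 lb (target 69.96 lb)
  SiO2: 328.3·0.9950 + 130.6·0.6785 = 415.3 lb (target 415.3 lb)
Glass mass check: the batch minus its LOI: 500.0 lb (per-oxide target masses sum to 500.1 lb; the stated basis being 500.1 lb — a pure rounding effect).
Summing the batch: Σ batch = 525.7 lb; LOI loss = Σ batch·LOI = 25.66 lb; glass ÷ batch gives a yield of 95.12%.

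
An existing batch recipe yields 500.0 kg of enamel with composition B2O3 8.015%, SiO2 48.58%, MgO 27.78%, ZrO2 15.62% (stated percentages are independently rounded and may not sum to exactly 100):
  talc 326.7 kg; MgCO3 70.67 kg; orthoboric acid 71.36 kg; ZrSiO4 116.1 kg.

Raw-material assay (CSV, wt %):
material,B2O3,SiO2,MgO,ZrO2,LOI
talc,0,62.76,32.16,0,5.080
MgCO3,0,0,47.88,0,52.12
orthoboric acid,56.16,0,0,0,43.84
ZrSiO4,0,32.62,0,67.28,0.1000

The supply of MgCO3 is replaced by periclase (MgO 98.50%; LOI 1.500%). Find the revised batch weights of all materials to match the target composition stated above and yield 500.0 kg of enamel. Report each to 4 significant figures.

All internal work carries full precision at every stage — intermediates are displayed rounded to four significant figures between the steps. Every reported figure takes a single rounding; all derived quantities (glass mass, yield, LOI, totals, four oxide percentages) are recomputed using the weight values at 500.0 kg of glass at exact precision, as written in the problem or the answer.
Oxide mass targets, per 500.0 kg enamel:
  B2O3: 8.015% × 500.0 = 40.08 kg
  SiO2: 48.58% × 500.0 = 242.9 kg
  MgO: 27.78% × 500.0 = 138.9 kg
  ZrO2: 15.62% × 500.0 = 78.10 kg
A balance pass over the oxides, working from each reported weight, at the basis given (sum by sum, the targets are met modulo rounding of the values):
  B2O3: 71.36·0.5616 = 40.08 kg (target 40.08 kg)
  SiO2: 326.7·0.6276 + 116.1·0.3262 = 242.9 kg (target 242.9 kg)
  MgO: 326.7·0.3216 + 34.35·0.9850 = 138.9 kg (target 138.9 kg)
  ZrO2: 116.1·0.6728 = 78.11 kg (target 78.10 kg)
Glass-mass sanity pass: batch total minus LOI = 500.0 kg (oxide target masses add up to 500.0 kg; versus the stated basis of 500.0 kg — rounding explains the deltas).
Total batch = Σ batch = 548.5 kg; LOI loss = Σ batch·LOI = 48.51 kg; yield, glass over the total, = 91.16%.

Revised batch per 500.0 kg enamel:
  talc: 326.7 kg
  periclase: 34.35 kg
  orthoboric acid: 71.36 kg
  ZrSiO4: 116.1 kg
Total batch = 548.5 kg; LOI loss = 48.51 kg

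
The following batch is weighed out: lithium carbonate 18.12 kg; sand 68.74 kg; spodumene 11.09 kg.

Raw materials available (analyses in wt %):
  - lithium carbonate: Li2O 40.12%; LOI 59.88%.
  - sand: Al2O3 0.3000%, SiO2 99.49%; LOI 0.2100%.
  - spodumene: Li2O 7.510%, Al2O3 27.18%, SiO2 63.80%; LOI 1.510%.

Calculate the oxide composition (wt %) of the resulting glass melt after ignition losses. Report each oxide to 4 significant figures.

Glass mass = 86.79 kg (batch 97.95 − LOI 11.16).
Composition: Li2O 9.336%, Al2O3 3.711%, SiO2 86.95%

The working math runs at full precision at every stage; rounding to four significant digits governs every intermediate as displayed; exactly one rounding is applied to each reported figure; derived quantities (the totals, ignition loss, glass mass, yield, the three compositions) are rebuilt at full float precision starting from the weights per 86.79 kg of glass, as quoted within problem or answer.
Mass of each oxide from the mix:
  Li2O: 18.12·0.4012 + 11.09·0.07510 = 8.103 kg
  Al2O3: 68.74·0.003000 + 11.09·0.2718 = 3.220 kg
  SiO2: 68.74·0.9949 + 11.09·0.6380 = 75.46 kg
LOI: 18.12·0.5988 + 68.74·0.002100 + 11.09·0.01510 = 11.16 kg
Glass mass = batch − LOI = 97.95 − 11.16 = 86.79 kg (matching Σ of the oxides)
wt % = 100 × oxide mass / glass mass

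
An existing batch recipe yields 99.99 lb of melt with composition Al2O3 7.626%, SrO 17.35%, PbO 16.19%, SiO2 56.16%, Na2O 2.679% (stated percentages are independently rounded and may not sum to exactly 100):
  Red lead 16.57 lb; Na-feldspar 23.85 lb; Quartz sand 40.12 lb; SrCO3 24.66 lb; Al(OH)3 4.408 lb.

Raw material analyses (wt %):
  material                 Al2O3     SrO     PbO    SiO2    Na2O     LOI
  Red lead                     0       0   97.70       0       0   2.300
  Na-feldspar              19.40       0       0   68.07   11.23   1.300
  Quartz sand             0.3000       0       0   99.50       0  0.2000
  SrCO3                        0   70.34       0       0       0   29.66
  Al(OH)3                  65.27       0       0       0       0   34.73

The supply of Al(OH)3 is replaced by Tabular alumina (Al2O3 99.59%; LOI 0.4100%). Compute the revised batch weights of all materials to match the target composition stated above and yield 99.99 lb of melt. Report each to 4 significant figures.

Revised batch per 99.99 lb melt:
  Red lead: 16.57 lb
  Na-feldspar: 23.85 lb
  Quartz sand: 40.12 lb
  SrCO3: 24.66 lb
  Tabular alumina: 2.889 lb
Total batch = 108.1 lb; LOI loss = 8.097 lb

Each numeric step runs at exact precision at each step; in-progress results are displayed, rounded to four significant digits, between the steps — each reported figure receives exactly one rounding. The derived quantities, which include the five compositions, totals, yield, LOI, glass mass, are rebuilt at exact precision, as given in question or answer, starting from the weights per 99.99 lb of glass.
Oxide mass targets, per 99.99 lb melt:
  Al2O3: 7.626% × 99.99 = 7.625 lb
  SrO: 17.35% × 99.99 = 17.35 lb
  PbO: 16.19% × 99.99 = 16.19 lb
  SiO2: 56.16% × 99.99 = 56.15 lb
  Na2O: 2.679% × 99.99 = 2.679 lb
Verifying the oxide balance given the weights on record, at the basis given (sum by sum, the targets are met modulo rounding of the values):
  Al2O3: 23.85·0.1940 + 40.12·0.003000 + 2.889·0.9959 = 7.624 lb (target 7.625 lb)
  SrO: 24.66·0.7034 = 17.35 lb (target 17.35 lb)
  PbO: 16.57·0.9770 = 16.19 lb (target 16.19 lb)
  SiO2: 23.85·0.6807 + 40.12·0.9950 = 56.15 lb (target 56.15 lb)
  Na2O: 23.85·0.1123 = 2.678 lb (target 2.679 lb)
Glass mass check: batch total minus LOI = 99.99 lb (summing oxide targets gives 99.99 lb; stated basis 99.99 lb — differing by rounding only).
Summing the batch: Σ batch = 108.1 lb; loss to ignition Σ batch·LOI = 8.097 lb; glass ÷ batch gives a yield of 92.51%.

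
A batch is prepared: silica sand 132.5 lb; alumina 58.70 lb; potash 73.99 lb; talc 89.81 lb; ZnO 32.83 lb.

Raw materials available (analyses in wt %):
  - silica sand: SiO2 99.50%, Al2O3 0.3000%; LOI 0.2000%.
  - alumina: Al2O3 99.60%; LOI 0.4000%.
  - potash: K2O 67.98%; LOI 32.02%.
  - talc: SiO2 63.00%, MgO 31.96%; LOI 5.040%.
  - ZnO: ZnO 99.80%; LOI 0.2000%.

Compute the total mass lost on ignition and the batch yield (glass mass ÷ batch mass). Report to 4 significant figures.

LOI loss = 28.78 lb; glass = 359.0 lb; yield = 92.58%

Exact precision is kept through the solve; in-progress results are printed, rounded to 4 significant figures, in the printout. Each reported figure sees exactly one rounding; all derived quantities, including the yield, five oxide percentages, net glass mass, the totals, LOI, are recomputed from the weighed amounts for 359.0 lb of glass in exact precision as given in question or answer.
Each material's LOI contribution:
  silica sand: 132.5 × 0.002000 = 0.2650 lb
  alumina: 58.70 × 0.004000 = 0.2348 lb
  potash: 73.99 × 0.3202 = 23.69 lb
  talc: 89.81 × 0.05040 = 4.526 lb
  ZnO: 32.83 × 0.002000 = 0.06566 lb
Total LOI = 28.78 lb
Glass = batch − LOI = 387.8 − 28.78 = 359.0 lb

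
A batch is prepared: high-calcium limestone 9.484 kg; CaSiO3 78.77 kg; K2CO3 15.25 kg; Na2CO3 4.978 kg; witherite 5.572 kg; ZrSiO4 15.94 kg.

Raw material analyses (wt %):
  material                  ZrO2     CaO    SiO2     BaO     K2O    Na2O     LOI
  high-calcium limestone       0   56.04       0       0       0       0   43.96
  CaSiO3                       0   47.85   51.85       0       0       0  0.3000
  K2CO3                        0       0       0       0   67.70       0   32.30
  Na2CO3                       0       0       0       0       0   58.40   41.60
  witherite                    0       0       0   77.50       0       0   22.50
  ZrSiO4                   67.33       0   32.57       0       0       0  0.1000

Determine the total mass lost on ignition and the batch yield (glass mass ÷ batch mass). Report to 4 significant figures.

LOI loss = 12.67 kg; glass = 117.3 kg; yield = 90.25%

Every computation keeps exact precision throughout. Intermediates are printed rounded to 4 significant digits; each reported value is rounded once only — the derived quantities, including six oxide percentages, the yield, glass mass, ignition loss, totals, are computed from the weighed amounts per 117.3 kg of glass at exact precision, exactly as shown in problem or answer.
LOI of each material in turn:
  high-calcium limestone: 9.484 × 0.4396 = 4.169 kg
  CaSiO3: 78.77 × 0.003000 = 0.2363 kg
  K2CO3: 15.25 × 0.3230 = 4.926 kg
  Na2CO3: 4.978 × 0.4160 = 2.071 kg
  witherite: 5.572 × 0.2250 = 1.254 kg
  ZrSiO4: 15.94 × 0.001000 = 0.01594 kg
Total LOI = 12.67 kg
Glass = batch − LOI = 130.0 − 12.67 = 117.3 kg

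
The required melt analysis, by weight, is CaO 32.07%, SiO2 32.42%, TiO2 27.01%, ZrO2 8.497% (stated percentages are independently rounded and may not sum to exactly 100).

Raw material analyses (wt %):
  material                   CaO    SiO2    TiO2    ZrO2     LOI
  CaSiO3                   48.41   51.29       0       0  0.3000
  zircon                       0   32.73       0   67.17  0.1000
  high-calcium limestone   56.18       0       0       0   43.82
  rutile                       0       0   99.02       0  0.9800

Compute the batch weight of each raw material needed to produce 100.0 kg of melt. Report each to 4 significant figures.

Batch per 100.0 kg melt:
  CaSiO3: 55.14 kg
  zircon: 12.65 kg
  high-calcium limestone: 9.573 kg
  rutile: 27.28 kg
Total batch = 104.6 kg; LOI loss = 4.640 kg; yield = 95.57%

Values along the way are shown rounded to four significant digits as written. All arithmetic keeps full precision at each step; every reported figure undergoes a single rounding; all derived quantities (glass mass, four oxide percentages, LOI, totals, yield) are computed in full precision from the weighed amounts per 100.0 kg of glass as set out in the problem or answer text.
Per-oxide target masses for 100.0 kg melt:
  CaO: 32.07% × 100.0 = 32.07 kg
  SiO2: 32.42% × 100.0 = 32.42 kg
  TiO2: 27.01% × 100.0 = 27.01 kg
  ZrO2: 8.497% × 100.0 = 8.497 kg
Oxide-by-oxide audit applying the batch weights above, against the basis in use (summed amounts equal target values given rounding of the digits):
  CaO: 55.14·0.4841 + 9.573·0.5618 = 32.07 kg (target 32.07 kg)
  SiO2: 55.14·0.5129 + 12.65·0.3273 = 32.42 kg (target 32.42 kg)
  TiO2: 27.28·0.9902 = 27.01 kg (target 27.01 kg)
  ZrO2: 12.65·0.6717 = 8.497 kg (target 8.497 kg)
Auditing the glass mass value: total charge less LOI = 100.0 kg (per-oxide target masses sum to 100.0 kg; the stated basis being 100.0 kg — deltas are rounding alone).
Summing the batch: Σ batch = 104.6 kg; Σ batch·LOI gives LOI loss = 4.640 kg; yield, glass over the total, = 95.57%.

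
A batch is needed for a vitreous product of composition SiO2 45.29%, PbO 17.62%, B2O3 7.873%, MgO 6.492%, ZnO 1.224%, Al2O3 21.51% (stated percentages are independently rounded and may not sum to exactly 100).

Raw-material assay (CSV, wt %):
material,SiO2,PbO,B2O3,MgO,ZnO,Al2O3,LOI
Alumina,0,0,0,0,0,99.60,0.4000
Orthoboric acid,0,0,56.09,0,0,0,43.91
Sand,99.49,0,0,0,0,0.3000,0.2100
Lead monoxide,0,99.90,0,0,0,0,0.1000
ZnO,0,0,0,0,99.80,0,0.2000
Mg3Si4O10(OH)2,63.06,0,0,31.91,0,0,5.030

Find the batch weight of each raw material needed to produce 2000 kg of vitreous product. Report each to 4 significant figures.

Working values are displayed, rounded to four significant digits, when written out. The whole derivation runs at exact precision end to end. A single rounding completes each reported result. Derived quantities are recomputed at exact precision (yield, six oxide percentages, ignition loss, the totals, glass mass) using the weight values per 2000 kg of glass as quoted within the problem or answer text.
Target oxide masses per 2000 kg vitreous product:
  SiO2: 45.29% × 2000 = 905.8 kg
  PbO: 17.62% × 2000 = 352.4 kg
  B2O3: 7.873% × 2000 = 157.5 kg
  MgO: 6.492% × 2000 = 129.8 kg
  ZnO: 1.224% × 2000 = 24.48 kg
  Al2O3: 21.51% × 2000 = 430.2 kg
Per-oxide balance check per the reported batch figures, versus the basis set out (delivered sums recover each target once rounding is allowed for):
  SiO2: 652.5·0.9949 + 406.9·0.6306 = 905.8 kg (target 905.8 kg)
  PbO: 352.8·0.9990 = 352.4 kg (target 352.4 kg)
  B2O3: 280.7·0.5609 = 157.4 kg (target 157.5 kg)
  MgO: 406.9·0.3191 = 129.8 kg (target 129.8 kg)
  ZnO: 24.53·0.9980 = 24.48 kg (target 24.48 kg)
  Al2O3: 430.0·0.9960 + 652.5·0.003000 = 430.2 kg (target 430.2 kg)
Glass-mass sanity pass: whole batch net of LOI = 2000 kg (oxide target masses add up to 2000 kg; stated basis 2000 kg — deltas are rounding alone).
Whole-batch sum: Σ batch = 2147 kg; Σ batch·LOI gives LOI loss = 147.2 kg; the yield ratio, glass ÷ batch: 93.14%.

Batch per 2000 kg vitreous product:
  Alumina: 430.0 kg
  Orthoboric acid: 280.7 kg
  Sand: 652.5 kg
  Lead monoxide: 352.8 kg
  ZnO: 24.53 kg
  Mg3Si4O10(OH)2: 406.9 kg
Total batch = 2147 kg; LOI loss = 147.2 kg; yield = 93.14%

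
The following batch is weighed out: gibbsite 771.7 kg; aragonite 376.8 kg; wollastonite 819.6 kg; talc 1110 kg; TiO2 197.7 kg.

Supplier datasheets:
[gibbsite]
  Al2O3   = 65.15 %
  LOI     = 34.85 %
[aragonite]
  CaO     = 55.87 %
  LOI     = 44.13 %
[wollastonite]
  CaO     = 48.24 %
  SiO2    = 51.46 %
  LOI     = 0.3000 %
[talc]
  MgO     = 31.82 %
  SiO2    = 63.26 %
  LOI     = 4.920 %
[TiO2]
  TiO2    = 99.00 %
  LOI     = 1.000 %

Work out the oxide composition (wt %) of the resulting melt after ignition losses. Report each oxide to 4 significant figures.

Values along the way appear, rounded to 4 significant digits, within the worked lines. All internal work runs at exact precision in all steps. Every reported result carries a single rounding; derived quantities are re-derived at exact precision (the five compositions, glass mass, the yield, totals, ignition loss) from the batch weights on 2782 kg of glass, exactly as printed in the question or the answer.
Oxide masses out of the charge:
  Al2O3: 771.7·0.6515 = 502.8 kg
  TiO2: 197.7·0.9900 = 195.7 kg
  CaO: 376.8·0.5587 + 819.6·0.4824 = 605.9 kg
  MgO: 1110·0.3182 = 353.2 kg
  SiO2: 819.6·0.5146 + 1110·0.6326 = 1124 kg
LOI: 771.7·0.3485 + 376.8·0.4413 + 819.6·0.003000 + 1110·0.04920 + 197.7·0.01000 = 494.3 kg
Glass mass = batch − LOI = 3276 − 494.3 = 2782 kg (consistent with Σ oxide mass)
wt % = oxide mass / glass mass × 100

Glass mass = 2782 kg (batch 3276 − LOI 494.3).
Composition: Al2O3 18.08%, TiO2 7.037%, CaO 21.78%, MgO 12.70%, SiO2 40.41%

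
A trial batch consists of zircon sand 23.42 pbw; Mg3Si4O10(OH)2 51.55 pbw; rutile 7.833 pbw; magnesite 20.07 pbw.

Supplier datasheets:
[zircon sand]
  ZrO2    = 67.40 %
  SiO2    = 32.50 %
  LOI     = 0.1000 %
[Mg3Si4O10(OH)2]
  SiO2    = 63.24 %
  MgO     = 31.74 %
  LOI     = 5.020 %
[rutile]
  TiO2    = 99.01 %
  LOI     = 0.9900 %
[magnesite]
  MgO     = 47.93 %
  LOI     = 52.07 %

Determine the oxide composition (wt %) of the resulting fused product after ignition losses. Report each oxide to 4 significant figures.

Mid-chain values are printed rounded off to 4 significant figures in the working; the working math runs at full float precision through the solve; every reported number undergoes a single rounding — all derived quantities (net glass mass, LOI, yield, totals, the four compositions) are rebuilt at full precision starting from the weights per 89.73 pbw of glass, as quoted within the problem or answer text.
What the batch supplies per oxide:
  ZrO2: 23.42·0.6740 = 15.79 pbw
  TiO2: 7.833·0.9901 = 7.755 pbw
  SiO2: 23.42·0.3250 + 51.55·0.6324 = 40.21 pbw
  MgO: 51.55·0.3174 + 20.07·0.4793 = 25.98 pbw
LOI: 23.42·0.001000 + 51.55·0.05020 + 7.833·0.009900 + 20.07·0.5207 = 13.14 pbw
The glass mass, total less LOI, = 102.9 − 13.14 = 89.73 pbw (= the summed oxide contributions)
each wt % is 100 × oxide ÷ glass

Glass mass = 89.73 pbw (batch 102.9 − LOI 13.14).
Composition: ZrO2 17.59%, TiO2 8.643%, SiO2 44.81%, MgO 28.95%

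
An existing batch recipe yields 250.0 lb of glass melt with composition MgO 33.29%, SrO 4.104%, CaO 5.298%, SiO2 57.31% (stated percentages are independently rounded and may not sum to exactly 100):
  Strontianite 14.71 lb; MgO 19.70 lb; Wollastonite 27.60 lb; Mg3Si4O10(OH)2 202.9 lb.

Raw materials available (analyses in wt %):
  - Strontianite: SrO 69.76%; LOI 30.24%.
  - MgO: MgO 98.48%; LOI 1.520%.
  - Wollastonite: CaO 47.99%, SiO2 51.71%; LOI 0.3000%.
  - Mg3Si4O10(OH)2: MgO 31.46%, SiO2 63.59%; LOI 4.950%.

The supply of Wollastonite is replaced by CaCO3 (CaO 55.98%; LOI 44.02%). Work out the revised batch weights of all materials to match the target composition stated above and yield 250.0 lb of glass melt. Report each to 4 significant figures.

In-progress results are printed (rounded to 4 significant digits) when written out — all arithmetic runs at full precision through the solve — a single rounding produces every reported value; derived quantities are carried at full precision (ignition loss, four oxide percentages, the yield, totals, glass mass) using the weight values at 250.0 lb of glass, precisely as stated by the question or the answer.
Target oxide masses per 250.0 lb glass melt:
  MgO: 33.29% × 250.0 = 83.22 lb
  SrO: 4.104% × 250.0 = 10.26 lb
  CaO: 5.298% × 250.0 = 13.24 lb
  SiO2: 57.31% × 250.0 = 143.3 lb
Oxide-by-oxide audit using the reported weights, against the basis in use (delivered sums recover each target up to rounding of the answer):
  MgO: 12.53·0.9848 + 225.3·0.3146 = 83.22 lb (target 83.22 lb)
  SrO: 14.71·0.6976 = 10.26 lb (target 10.26 lb)
  CaO: 23.66·0.5598 = 13.24 lb (target 13.24 lb)
  SiO2: 225.3·0.6359 = 143.3 lb (target 143.3 lb)
Glass-mass closure: batch Σ − ignition loss = 250.0 lb (oxide target masses add up to 250.0 lb; the stated basis being 250.0 lb — deltas are rounding alone).
Whole-batch sum: Σ batch = 276.2 lb; loss to ignition Σ batch·LOI = 26.21 lb; glass ÷ batch gives a yield of 90.51%.

Revised batch per 250.0 lb glass melt:
  Strontianite: 14.71 lb
  MgO: 12.53 lb
  CaCO3: 23.66 lb
  Mg3Si4O10(OH)2: 225.3 lb
Total batch = 276.2 lb; LOI loss = 26.21 lb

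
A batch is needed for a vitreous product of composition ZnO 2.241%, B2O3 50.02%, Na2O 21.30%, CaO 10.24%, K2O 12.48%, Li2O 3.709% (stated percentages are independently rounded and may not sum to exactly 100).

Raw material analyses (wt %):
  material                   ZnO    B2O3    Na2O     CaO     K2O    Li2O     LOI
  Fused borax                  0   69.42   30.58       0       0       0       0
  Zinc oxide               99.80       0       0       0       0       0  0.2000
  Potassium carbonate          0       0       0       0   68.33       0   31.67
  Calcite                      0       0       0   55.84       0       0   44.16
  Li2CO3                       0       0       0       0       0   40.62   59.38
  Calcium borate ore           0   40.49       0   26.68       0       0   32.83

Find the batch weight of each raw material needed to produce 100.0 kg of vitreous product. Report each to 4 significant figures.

The intermediate values are shown (rounded to 4 significant digits) between the steps — the whole derivation keeps exact precision through the solve; each reported result takes exactly one rounding — all derived quantities, which include glass mass, the six compositions, the yield, LOI, totals, are re-derived at exact precision, as they appear in either problem or answer, from the weighed amounts at 100.0 kg of glass.
The oxide mass targets at 100.0 kg vitreous product:
  ZnO: 2.241% × 100.0 = 2.241 kg
  B2O3: 50.02% × 100.0 = 50.02 kg
  Na2O: 21.30% × 100.0 = 21.30 kg
  CaO: 10.24% × 100.0 = 10.24 kg
  K2O: 12.48% × 100.0 = 12.48 kg
  Li2O: 3.709% × 100.0 = 3.709 kg
A balance pass over the oxides, from the weights as reported, per the basis as stated (each sum matches its target mass given rounding of the digits):
  ZnO: 2.245·0.9980 = 2.241 kg (target 2.241 kg)
  B2O3: 69.65·0.6942 + 4.116·0.4049 = 50.02 kg (target 50.02 kg)
  Na2O: 69.65·0.3058 = 21.30 kg (target 21.30 kg)
  CaO: 16.37·0.5584 + 4.116·0.2668 = 10.24 kg (target 10.24 kg)
  K2O: 18.26·0.6833 = 12.48 kg (target 12.48 kg)
  Li2O: 9.131·0.4062 = 3.709 kg (target 3.709 kg)
Consistency of the glass mass: whole batch net of LOI = 99.98 kg (the targets, summed, come to 99.99 kg; stated basis 100.0 kg — gaps are rounding artifacts).
Batch total: Σ batch = 119.8 kg; LOI loss = Σ batch·LOI = 19.79 kg; yield = glass ÷ total batch = 83.48%.

Batch per 100.0 kg vitreous product:
  Fused borax: 69.65 kg
  Zinc oxide: 2.245 kg
  Potassium carbonate: 18.26 kg
  Calcite: 16.37 kg
  Li2CO3: 9.131 kg
  Calcium borate ore: 4.116 kg
Total batch = 119.8 kg; LOI loss = 19.79 kg; yield = 83.48%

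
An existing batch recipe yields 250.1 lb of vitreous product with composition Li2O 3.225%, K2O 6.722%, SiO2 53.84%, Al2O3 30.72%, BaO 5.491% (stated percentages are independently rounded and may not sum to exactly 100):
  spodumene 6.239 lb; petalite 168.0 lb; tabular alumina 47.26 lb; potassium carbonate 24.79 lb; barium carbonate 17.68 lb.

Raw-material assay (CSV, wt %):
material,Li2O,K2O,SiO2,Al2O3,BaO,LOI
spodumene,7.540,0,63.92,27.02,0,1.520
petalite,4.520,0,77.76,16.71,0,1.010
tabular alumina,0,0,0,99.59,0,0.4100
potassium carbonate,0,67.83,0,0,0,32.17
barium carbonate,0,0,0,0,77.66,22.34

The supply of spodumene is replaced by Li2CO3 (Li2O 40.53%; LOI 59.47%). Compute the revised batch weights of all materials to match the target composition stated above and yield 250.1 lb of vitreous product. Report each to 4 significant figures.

Mid-chain values appear, rounded to four significant figures, when written out; full precision is kept at all times. Exactly one rounding lands on each reported value. All derived quantities are computed in full float precision (the totals, net glass mass, ignition loss, the five compositions, yield) using the weight values for 250.1 lb of glass exactly as printed in either problem or answer.
Per-oxide target masses for 250.1 lb vitreous product:
  Li2O: 3.225% × 250.1 = 8.066 lb
  K2O: 6.722% × 250.1 = 16.81 lb
  SiO2: 53.84% × 250.1 = 134.7 lb
  Al2O3: 30.72% × 250.1 = 76.83 lb
  BaO: 5.491% × 250.1 = 13.73 lb
Mass-balance tally per oxide using the reported weights, for the quoted basis mass (sum by sum, the targets are met within answer rounding):
  Li2O: 0.5888·0.4053 + 173.2·0.04520 = 8.067 lb (target 8.066 lb)
  K2O: 24.79·0.6783 = 16.82 lb (target 16.81 lb)
  SiO2: 173.2·0.7776 = 134.7 lb (target 134.7 lb)
  Al2O3: 173.2·0.1671 + 48.09·0.9959 = 76.83 lb (target 76.83 lb)
  BaO: 17.68·0.7766 = 13.73 lb (target 13.73 lb)
Auditing the glass mass value: batch Σ − ignition loss = 250.1 lb (the Σ of target masses is 250.1 lb; the stated basis being 250.1 lb — rounding explains the deltas).
Adding the batch up: Σ batch = 264.3 lb; LOI loss = Σ batch·LOI = 14.22 lb; yield, glass over the total, = 94.62%.

Revised batch per 250.1 lb vitreous product:
  Li2CO3: 0.5888 lb
  petalite: 173.2 lb
  tabular alumina: 48.09 lb
  potassium carbonate: 24.79 lb
  barium carbonate: 17.68 lb
Total batch = 264.3 lb; LOI loss = 14.22 lb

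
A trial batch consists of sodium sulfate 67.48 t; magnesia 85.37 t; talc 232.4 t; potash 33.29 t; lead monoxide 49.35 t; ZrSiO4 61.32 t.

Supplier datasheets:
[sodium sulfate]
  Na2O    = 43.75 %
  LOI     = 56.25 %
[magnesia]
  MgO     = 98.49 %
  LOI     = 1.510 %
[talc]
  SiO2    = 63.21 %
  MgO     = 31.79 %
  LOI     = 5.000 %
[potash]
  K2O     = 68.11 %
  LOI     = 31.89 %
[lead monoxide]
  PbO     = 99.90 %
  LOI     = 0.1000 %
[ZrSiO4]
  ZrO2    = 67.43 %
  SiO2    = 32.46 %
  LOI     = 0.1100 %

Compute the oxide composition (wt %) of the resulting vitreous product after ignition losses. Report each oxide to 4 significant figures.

Glass mass = 467.6 t (batch 529.2 − LOI 61.60).
Composition: ZrO2 8.842%, Na2O 6.313%, SiO2 35.67%, K2O 4.849%, MgO 33.78%, PbO 10.54%

The working math keeps full precision through every step. Mid-chain values are printed, with 4-significant-digit rounding, alongside each step — a single rounding yields each reported value. All derived quantities, including the yield, the six compositions, net glass mass, the totals, LOI, are re-derived from the batch weights for 467.6 t of glass in exact precision precisely as stated by problem or answer.
Oxide-by-oxide delivered mass:
  ZrO2: 61.32·0.6743 = 41.35 t
  Na2O: 67.48·0.4375 = 29.52 t
  SiO2: 232.4·0.6321 + 61.32·0.3246 = 166.8 t
  K2O: 33.29·0.6811 = 22.67 t
  MgO: 85.37·0.9849 + 232.4·0.3179 = 158.0 t
  PbO: 49.35·0.9990 = 49.30 t
LOI: 67.48·0.5625 + 85.37·0.01510 + 232.4·0.05000 + 33.29·0.3189 + 49.35·0.001000 + 61.32·0.001100 = 61.60 t
Net of LOI, the glass mass = 529.2 − 61.60 = 467.6 t (consistent with Σ oxide mass)
percent by weight: oxide/glass ×100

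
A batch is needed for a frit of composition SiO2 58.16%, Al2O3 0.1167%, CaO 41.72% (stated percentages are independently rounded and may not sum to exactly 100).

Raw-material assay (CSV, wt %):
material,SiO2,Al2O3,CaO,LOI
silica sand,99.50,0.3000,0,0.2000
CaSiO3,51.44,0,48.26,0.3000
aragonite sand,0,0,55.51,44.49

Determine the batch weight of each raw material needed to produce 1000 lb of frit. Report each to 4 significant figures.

Batch per 1000 lb frit:
  silica sand: 389.0 lb
  CaSiO3: 378.2 lb
  aragonite sand: 422.8 lb
Total batch = 1190 lb; LOI loss = 190.0 lb; yield = 84.03%

Every computation carries full precision at every stage. Intermediates are displayed rounded to 4 significant digits on the page; each reported result takes exactly one rounding — the derived quantities are re-derived from the batch weights per 1000 lb of glass at full float precision (yield, the totals, LOI, net glass mass, three oxide percentages) as they appear in the problem or the answer.
The oxide mass targets at 1000 lb frit:
  SiO2: 58.16% × 1000 = 581.6 lb
  Al2O3: 0.1167% × 1000 = 1.167 lb
  CaO: 41.72% × 1000 = 417.2 lb
Verifying the oxide balance working from each reported weight, relative to the basis at hand (sums match the target masses net of answer rounding effects):
  SiO2: 389.0·0.9950 + 378.2·0.5144 = 581.6 lb (target 581.6 lb)
  Al2O3: 389.0·0.003000 = 1.167 lb (target 1.167 lb)
  CaO: 378.2·0.4826 + 422.8·0.5551 = 417.2 lb (target 417.2 lb)
Glass-mass sanity pass: total charge less LOI = 1000 lb (the targets, summed, come to 1000 lb; against the stated basis, 1000 lb — rounding explains the deltas).
Total batch = Σ batch = 1190 lb; ignition loss, Σ(batch × LOI) = 190.0 lb; yield, glass over the total, = 84.03%.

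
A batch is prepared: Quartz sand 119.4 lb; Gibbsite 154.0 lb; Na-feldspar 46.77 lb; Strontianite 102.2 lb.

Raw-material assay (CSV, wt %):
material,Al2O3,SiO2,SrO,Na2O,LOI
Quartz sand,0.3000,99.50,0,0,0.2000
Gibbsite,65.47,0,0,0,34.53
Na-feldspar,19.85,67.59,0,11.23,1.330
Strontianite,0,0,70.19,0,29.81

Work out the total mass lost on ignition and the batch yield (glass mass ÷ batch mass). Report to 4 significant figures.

Mid-chain values are rounded to 4 significant figures when quoted — the whole derivation keeps full precision at each step. Exactly one rounding lands on every reported figure. The derived quantities, including totals, yield, net glass mass, four oxide percentages, LOI, are computed from the batch weights on 337.9 lb of glass at full precision as given in problem or answer.
LOI of each material in turn:
  Quartz sand: 119.4 × 0.002000 = 0.2388 lb
  Gibbsite: 154.0 × 0.3453 = 53.18 lb
  Na-feldspar: 46.77 × 0.01330 = 0.6220 lb
  Strontianite: 102.2 × 0.2981 = 30.47 lb
Total LOI = 84.50 lb
Glass = batch − LOI = 422.4 − 84.50 = 337.9 lb

LOI loss = 84.50 lb; glass = 337.9 lb; yield = 79.99%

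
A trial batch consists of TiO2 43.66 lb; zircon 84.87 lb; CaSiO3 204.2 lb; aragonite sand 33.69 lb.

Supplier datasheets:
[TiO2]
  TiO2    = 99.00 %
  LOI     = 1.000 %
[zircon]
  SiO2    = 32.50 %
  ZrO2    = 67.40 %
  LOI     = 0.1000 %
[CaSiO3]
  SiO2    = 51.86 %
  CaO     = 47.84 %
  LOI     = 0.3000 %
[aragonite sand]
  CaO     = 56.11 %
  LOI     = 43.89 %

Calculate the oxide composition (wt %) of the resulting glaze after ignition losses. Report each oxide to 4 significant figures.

All arithmetic holds full float precision at all times; values along the way are shown (rounded to 4 significant digits) in the working — every reported result carries a single rounding. All derived quantities are re-derived using the weight values per 350.5 lb of glass in exact precision (the yield, totals, net glass mass, ignition loss, four oxide percentages) as written in the question or the answer.
Oxide-by-oxide delivered mass:
  SiO2: 84.87·0.3250 + 204.2·0.5186 = 133.5 lb
  ZrO2: 84.87·0.6740 = 57.20 lb
  CaO: 204.2·0.4784 + 33.69·0.5611 = 116.6 lb
  TiO2: 43.66·0.9900 = 43.22 lb
LOI: 43.66·0.01000 + 84.87·0.001000 + 204.2·0.003000 + 33.69·0.4389 = 15.92 lb
batch − LOI leaves glass = 366.4 − 15.92 = 350.5 lb (equal to the oxide-mass sum)
percent share: oxide ÷ glass, ×100

Glass mass = 350.5 lb (batch 366.4 − LOI 15.92).
Composition: SiO2 38.08%, ZrO2 16.32%, CaO 33.26%, TiO2 12.33%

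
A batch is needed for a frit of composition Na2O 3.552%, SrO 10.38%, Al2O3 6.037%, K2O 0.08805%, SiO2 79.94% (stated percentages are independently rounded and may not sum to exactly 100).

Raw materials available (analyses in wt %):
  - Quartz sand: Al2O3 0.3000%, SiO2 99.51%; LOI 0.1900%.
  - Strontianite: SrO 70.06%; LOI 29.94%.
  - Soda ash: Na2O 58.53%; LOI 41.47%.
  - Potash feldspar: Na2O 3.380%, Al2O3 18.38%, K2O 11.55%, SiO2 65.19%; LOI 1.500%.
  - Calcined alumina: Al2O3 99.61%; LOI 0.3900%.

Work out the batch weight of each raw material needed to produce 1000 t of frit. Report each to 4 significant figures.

Batch per 1000 t frit:
  Quartz sand: 798.3 t
  Strontianite: 148.2 t
  Soda ash: 60.25 t
  Potash feldspar: 7.623 t
  Calcined alumina: 56.80 t
Total batch = 1071 t; LOI loss = 71.21 t; yield = 93.35%

Each numeric step keeps exact precision all the way through — the intermediate values are printed (rounded to four significant digits) alongside each step. Every reported number is rounded only once. All derived quantities are rebuilt starting from the weights for 1000 t of glass in full float precision (LOI, glass mass, yield, five oxide percentages, the totals), precisely as stated by problem or answer.
Target masses of each oxide per 1000 t frit:
  Na2O: 3.552% × 1000 = 35.52 t
  SrO: 10.38% × 1000 = 103.8 t
  Al2O3: 6.037% × 1000 = 60.37 t
  K2O: 0.08805% × 1000 = 0.8805 t
  SiO2: 79.94% × 1000 = 799.4 t
Oxide-by-oxide audit using the reported weights, relative to the basis at hand (delivered sums recover each target once rounding is allowed for):
  Na2O: 60.25·0.5853 + 7.623·0.03380 = 35.52 t (target 35.52 t)
  SrO: 148.2·0.7006 = 103.8 t (target 103.8 t)
  Al2O3: 798.3·0.003000 + 7.623·0.1838 + 56.80·0.9961 = 60.37 t (target 60.37 t)
  K2O: 7.623·0.1155 = 0.8805 t (target 0.8805 t)
  SiO2: 798.3·0.9951 + 7.623·0.6519 = 799.4 t (target 799.4 t)
Glass mass check: total batch − LOI = 1000 t (the Σ of target masses is 1000 t; against the stated basis, 1000 t — gaps are rounding artifacts).
Whole-batch sum: Σ batch = 1071 t; the LOI term Σ batch·LOI equals 71.21 t; yield, glass over the total, = 93.35%.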